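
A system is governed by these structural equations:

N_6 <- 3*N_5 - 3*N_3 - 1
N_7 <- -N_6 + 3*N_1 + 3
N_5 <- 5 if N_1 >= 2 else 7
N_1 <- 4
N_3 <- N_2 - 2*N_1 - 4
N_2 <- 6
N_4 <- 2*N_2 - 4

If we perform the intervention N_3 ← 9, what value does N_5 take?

do(N_3=9) replaces the equation N_3 <- N_2 - 2*N_1 - 4 with the constant N_3 = 9.
N_5 is not downstream of the intervention, so its value is determined by the original equations.
N_5 = 5 if N_1 >= 2 else 7  [with N_1=4]  = 5

5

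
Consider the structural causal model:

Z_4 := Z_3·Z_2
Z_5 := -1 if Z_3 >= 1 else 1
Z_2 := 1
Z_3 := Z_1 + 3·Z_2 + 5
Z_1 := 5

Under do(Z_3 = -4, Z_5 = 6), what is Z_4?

-4

The joint intervention fixes Z_3 = -4, Z_5 = 6, removing each variable's own equation.
Z_4 = Z_3·Z_2  [with Z_3=-4, Z_2=1]  = -4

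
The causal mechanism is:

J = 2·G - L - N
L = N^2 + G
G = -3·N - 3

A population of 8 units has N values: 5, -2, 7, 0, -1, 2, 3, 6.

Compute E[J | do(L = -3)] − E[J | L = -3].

-7

Under do(L=-3), L's equation is replaced by L=-3 for every unit. Per-unit J: -38, 11, -52, -3, 4, -17, -24, -45. Mean = -20.5.
Observing L=-3 restricts to units where L's equation naturally yields -3: N ∈ {0, 3}. In that subpopulation J = -3, -24, mean -13.5.
Difference = -20.5 − (-13.5) = -7.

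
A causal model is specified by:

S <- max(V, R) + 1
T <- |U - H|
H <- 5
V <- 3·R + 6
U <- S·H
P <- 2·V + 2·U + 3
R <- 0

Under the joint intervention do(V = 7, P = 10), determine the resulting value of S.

Setting V = 7, P = 10 by intervention discards those variables' equations.
S = max(V, R) + 1  [with V=7, R=0]  = 8

8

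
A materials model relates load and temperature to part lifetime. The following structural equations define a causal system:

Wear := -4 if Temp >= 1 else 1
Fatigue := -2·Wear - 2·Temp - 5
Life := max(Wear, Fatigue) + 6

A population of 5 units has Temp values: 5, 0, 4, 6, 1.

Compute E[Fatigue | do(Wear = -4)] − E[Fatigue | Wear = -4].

Under do(Wear=-4), Wear's equation is replaced by Wear=-4 for every unit. Per-unit Fatigue: -7, 3, -5, -9, 1. Mean = -3.4.
Conditioning on Wear=-4 selects the 4 unit(s) with Temp ∈ {5, 4, 6, 1}. Their Fatigue values: -7, -5, -9, 1. Mean = -5.
Difference = -3.4 − (-5) = 1.6.

1.6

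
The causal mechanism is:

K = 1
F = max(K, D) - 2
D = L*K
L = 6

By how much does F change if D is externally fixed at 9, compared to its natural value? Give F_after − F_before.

3

The intervention breaks the incoming arrows to D: D = L*K no longer applies, and D = 9.
F = max(K, D) - 2  [with K=1, D=9]  = 7
Without intervention: D = L*K  [with L=6, K=1]  = 6; F = max(K, D) - 2  [with K=1, D=6]  = 4.
Change = 7 − 4 = 3.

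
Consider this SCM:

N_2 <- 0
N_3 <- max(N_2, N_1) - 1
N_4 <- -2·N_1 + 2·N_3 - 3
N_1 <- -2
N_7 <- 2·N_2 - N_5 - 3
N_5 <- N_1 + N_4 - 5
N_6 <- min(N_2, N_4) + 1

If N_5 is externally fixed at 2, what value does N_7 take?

-5

Under do(N_5=2), the mechanism N_5 <- N_1 + N_4 - 5 is discarded; N_5 is fixed at 2.
N_7 = 2·N_2 - N_5 - 3  [with N_2=0, N_5=2]  = -5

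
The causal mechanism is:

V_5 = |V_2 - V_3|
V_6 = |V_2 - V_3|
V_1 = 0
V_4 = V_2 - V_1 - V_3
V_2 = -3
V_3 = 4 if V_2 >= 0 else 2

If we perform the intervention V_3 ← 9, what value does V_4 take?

The intervention breaks the incoming arrows to V_3: V_3 = 4 if V_2 >= 0 else 2 no longer applies, and V_3 = 9.
V_4 = V_2 - V_1 - V_3  [with V_2=-3, V_1=0, V_3=9]  = -12

-12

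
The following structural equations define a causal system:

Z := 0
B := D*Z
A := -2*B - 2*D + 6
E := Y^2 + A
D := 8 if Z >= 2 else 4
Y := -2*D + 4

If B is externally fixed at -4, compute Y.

-4

The intervention breaks the incoming arrows to B: B := D*Z no longer applies, and B = -4.
Y is not downstream of the intervention, so its value is determined by the original equations.
D = 8 if Z >= 2 else 4  [with Z=0]  = 4
Y = -2*D + 4  [with D=4]  = -4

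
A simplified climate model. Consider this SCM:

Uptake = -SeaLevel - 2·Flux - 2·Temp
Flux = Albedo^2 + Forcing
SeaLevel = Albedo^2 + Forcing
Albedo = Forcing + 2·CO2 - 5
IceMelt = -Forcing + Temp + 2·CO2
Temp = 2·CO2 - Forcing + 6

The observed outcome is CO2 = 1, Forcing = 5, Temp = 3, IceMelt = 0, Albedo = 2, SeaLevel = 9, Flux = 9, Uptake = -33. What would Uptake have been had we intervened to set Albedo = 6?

do(Albedo=6) replaces the equation Albedo = Forcing + 2·CO2 - 5 with the constant Albedo = 6.
Temp = 2·CO2 - Forcing + 6  [with CO2=1, Forcing=5]  = 3
SeaLevel = Albedo^2 + Forcing  [with Albedo=6, Forcing=5]  = 41
Flux = Albedo^2 + Forcing  [with Albedo=6, Forcing=5]  = 41
Uptake = -SeaLevel - 2·Flux - 2·Temp  [with SeaLevel=41, Flux=41, Temp=3]  = -129

-129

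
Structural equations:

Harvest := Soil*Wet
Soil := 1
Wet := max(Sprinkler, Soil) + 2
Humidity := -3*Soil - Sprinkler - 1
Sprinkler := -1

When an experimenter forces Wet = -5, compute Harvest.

do(Wet=-5) replaces the equation Wet := max(Sprinkler, Soil) + 2 with the constant Wet = -5.
Harvest = Soil*Wet  [with Soil=1, Wet=-5]  = -5

-5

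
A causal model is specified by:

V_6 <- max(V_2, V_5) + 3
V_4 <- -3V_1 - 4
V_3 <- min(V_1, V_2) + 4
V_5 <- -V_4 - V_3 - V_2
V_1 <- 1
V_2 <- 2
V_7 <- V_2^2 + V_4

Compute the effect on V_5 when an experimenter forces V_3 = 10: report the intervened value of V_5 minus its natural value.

do(V_3=10) replaces the equation V_3 <- min(V_1, V_2) + 4 with the constant V_3 = 10.
V_4 = -3V_1 - 4  [with V_1=1]  = -7
V_5 = -V_4 - V_3 - V_2  [with V_4=-7, V_3=10, V_2=2]  = -5
Without intervention: V_3 = min(V_1, V_2) + 4  [with V_1=1, V_2=2]  = 5; V_4 = -3V_1 - 4  [with V_1=1]  = -7; V_5 = -V_4 - V_3 - V_2  [with V_4=-7, V_3=5, V_2=2]  = 0.
Change = -5 − 0 = -5.

-5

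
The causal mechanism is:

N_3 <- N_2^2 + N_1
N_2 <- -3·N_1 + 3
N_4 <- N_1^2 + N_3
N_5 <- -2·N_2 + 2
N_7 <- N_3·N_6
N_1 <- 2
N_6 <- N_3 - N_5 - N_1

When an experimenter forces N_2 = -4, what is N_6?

Under do(N_2=-4), the mechanism N_2 <- -3·N_1 + 3 is discarded; N_2 is fixed at -4.
N_3 = N_2^2 + N_1  [with N_2=-4, N_1=2]  = 18
N_5 = -2·N_2 + 2  [with N_2=-4]  = 10
N_6 = N_3 - N_5 - N_1  [with N_3=18, N_5=10, N_1=2]  = 6

6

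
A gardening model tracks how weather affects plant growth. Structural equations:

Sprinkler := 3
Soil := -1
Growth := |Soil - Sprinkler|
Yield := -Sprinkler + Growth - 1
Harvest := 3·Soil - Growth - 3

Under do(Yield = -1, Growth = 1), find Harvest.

-7

The joint intervention fixes Yield = -1, Growth = 1, removing each variable's own equation.
Harvest = 3·Soil - Growth - 3  [with Soil=-1, Growth=1]  = -7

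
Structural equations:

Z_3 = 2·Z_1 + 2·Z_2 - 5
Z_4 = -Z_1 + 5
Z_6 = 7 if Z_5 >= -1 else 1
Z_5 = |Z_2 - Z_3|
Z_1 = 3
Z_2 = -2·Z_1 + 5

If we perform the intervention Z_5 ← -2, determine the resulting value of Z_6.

The intervention breaks the incoming arrows to Z_5: Z_5 = |Z_2 - Z_3| no longer applies, and Z_5 = -2.
Z_6 = 7 if Z_5 >= -1 else 1  [with Z_5=-2]  = 1

1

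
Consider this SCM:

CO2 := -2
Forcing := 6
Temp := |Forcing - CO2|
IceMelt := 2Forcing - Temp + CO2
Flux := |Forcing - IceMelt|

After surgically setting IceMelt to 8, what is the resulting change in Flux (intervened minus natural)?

-2

Intervening sets IceMelt = 8 and removes its equation (IceMelt := 2Forcing - Temp + CO2).
Flux = |Forcing - IceMelt|  [with Forcing=6, IceMelt=8]  = 2
Without intervention: Temp = |Forcing - CO2|  [with Forcing=6, CO2=-2]  = 8; IceMelt = 2Forcing - Temp + CO2  [with Forcing=6, Temp=8, CO2=-2]  = 2; Flux = |Forcing - IceMelt|  [with Forcing=6, IceMelt=2]  = 4.
Change = 2 − 4 = -2.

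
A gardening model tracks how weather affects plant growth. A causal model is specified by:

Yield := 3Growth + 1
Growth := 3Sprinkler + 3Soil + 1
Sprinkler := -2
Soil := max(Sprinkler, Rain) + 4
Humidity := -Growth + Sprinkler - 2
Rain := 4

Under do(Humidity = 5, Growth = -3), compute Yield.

Setting Humidity = 5, Growth = -3 by intervention discards those variables' equations.
Yield = 3Growth + 1  [with Growth=-3]  = -8

-8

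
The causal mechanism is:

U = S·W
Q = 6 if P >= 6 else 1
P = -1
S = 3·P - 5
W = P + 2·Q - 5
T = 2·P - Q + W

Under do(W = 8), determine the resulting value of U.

-64

The intervention breaks the incoming arrows to W: W = P + 2·Q - 5 no longer applies, and W = 8.
S = 3·P - 5  [with P=-1]  = -8
U = S·W  [with S=-8, W=8]  = -64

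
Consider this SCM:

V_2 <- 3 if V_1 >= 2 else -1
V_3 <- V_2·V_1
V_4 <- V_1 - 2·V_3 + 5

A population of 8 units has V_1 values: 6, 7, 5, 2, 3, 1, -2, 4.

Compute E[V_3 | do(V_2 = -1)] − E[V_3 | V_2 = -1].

The intervention sets V_2=-1 in all 8 units regardless of V_1. Recomputing V_3 per unit gives -6, -7, -5, -2, -3, -1, 2, -4; average -3.25.
Conditioning on V_2=-1 selects the 2 unit(s) with V_1 ∈ {1, -2}. Their V_3 values: -1, 2. Mean = 0.5.
Difference = -3.25 − 0.5 = -3.75.

-3.75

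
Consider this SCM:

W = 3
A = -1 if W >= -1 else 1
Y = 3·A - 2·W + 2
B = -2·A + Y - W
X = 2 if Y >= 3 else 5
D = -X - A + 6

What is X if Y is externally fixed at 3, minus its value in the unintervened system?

-3

do(Y=3) replaces the equation Y = 3·A - 2·W + 2 with the constant Y = 3.
X = 2 if Y >= 3 else 5  [with Y=3]  = 2
Without intervention: A = -1 if W >= -1 else 1  [with W=3]  = -1; Y = 3·A - 2·W + 2  [with A=-1, W=3]  = -7; X = 2 if Y >= 3 else 5  [with Y=-7]  = 5.
Change = 2 − 5 = -3.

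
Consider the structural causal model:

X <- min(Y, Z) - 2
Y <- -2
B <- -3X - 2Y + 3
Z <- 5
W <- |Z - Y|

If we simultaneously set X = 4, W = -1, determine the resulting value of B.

The joint intervention fixes X = 4, W = -1, removing each variable's own equation.
B = -3X - 2Y + 3  [with X=4, Y=-2]  = -5

-5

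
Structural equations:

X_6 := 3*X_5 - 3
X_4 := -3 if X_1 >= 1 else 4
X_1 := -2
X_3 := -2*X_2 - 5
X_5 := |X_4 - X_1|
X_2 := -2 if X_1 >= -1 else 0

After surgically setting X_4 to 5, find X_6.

Under do(X_4=5), the mechanism X_4 := -3 if X_1 >= 1 else 4 is discarded; X_4 is fixed at 5.
X_5 = |X_4 - X_1|  [with X_4=5, X_1=-2]  = 7
X_6 = 3*X_5 - 3  [with X_5=7]  = 18

18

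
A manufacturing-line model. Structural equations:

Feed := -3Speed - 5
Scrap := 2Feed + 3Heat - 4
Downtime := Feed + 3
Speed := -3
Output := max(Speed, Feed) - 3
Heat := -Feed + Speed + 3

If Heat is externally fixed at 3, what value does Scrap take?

The intervention breaks the incoming arrows to Heat: Heat := -Feed + Speed + 3 no longer applies, and Heat = 3.
Feed = -3Speed - 5  [with Speed=-3]  = 4
Scrap = 2Feed + 3Heat - 4  [with Feed=4, Heat=3]  = 13

13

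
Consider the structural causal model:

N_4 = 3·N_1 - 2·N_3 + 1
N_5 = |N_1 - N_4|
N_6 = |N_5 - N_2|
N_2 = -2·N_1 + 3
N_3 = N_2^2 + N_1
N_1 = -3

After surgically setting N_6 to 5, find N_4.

do(N_6=5) replaces the equation N_6 = |N_5 - N_2| with the constant N_6 = 5.
No directed path runs from N_6 to N_4, so N_4 keeps its natural value.
N_2 = -2·N_1 + 3  [with N_1=-3]  = 9
N_3 = N_2^2 + N_1  [with N_2=9, N_1=-3]  = 78
N_4 = 3·N_1 - 2·N_3 + 1  [with N_1=-3, N_3=78]  = -164

-164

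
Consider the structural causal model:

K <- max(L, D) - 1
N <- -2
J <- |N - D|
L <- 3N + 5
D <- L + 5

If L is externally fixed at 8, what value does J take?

15

do(L=8) replaces the equation L <- 3N + 5 with the constant L = 8.
D = L + 5  [with L=8]  = 13
J = |N - D|  [with N=-2, D=13]  = 15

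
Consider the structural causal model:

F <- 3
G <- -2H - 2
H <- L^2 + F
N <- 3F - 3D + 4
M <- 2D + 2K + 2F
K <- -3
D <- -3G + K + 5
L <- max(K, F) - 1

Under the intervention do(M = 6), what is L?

Under do(M=6), the mechanism M <- 2D + 2K + 2F is discarded; M is fixed at 6.
No directed path runs from M to L, so L keeps its natural value.
L = max(K, F) - 1  [with K=-3, F=3]  = 2

2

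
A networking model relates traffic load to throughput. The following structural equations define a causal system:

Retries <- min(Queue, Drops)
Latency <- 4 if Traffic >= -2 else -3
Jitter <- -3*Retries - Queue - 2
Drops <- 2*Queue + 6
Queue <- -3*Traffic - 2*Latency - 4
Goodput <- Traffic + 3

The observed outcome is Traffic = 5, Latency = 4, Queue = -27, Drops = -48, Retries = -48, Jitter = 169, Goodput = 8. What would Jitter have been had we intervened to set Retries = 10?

The intervention breaks the incoming arrows to Retries: Retries <- min(Queue, Drops) no longer applies, and Retries = 10.
Latency = 4 if Traffic >= -2 else -3  [with Traffic=5]  = 4
Queue = -3*Traffic - 2*Latency - 4  [with Traffic=5, Latency=4]  = -27
Jitter = -3*Retries - Queue - 2  [with Retries=10, Queue=-27]  = -5

-5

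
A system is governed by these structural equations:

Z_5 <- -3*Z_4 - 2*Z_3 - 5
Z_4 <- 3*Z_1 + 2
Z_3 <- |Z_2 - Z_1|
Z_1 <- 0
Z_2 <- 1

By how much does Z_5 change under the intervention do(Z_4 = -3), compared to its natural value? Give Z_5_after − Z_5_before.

15

Intervening sets Z_4 = -3 and removes its equation (Z_4 <- 3*Z_1 + 2).
Z_3 = |Z_2 - Z_1|  [with Z_2=1, Z_1=0]  = 1
Z_5 = -3*Z_4 - 2*Z_3 - 5  [with Z_4=-3, Z_3=1]  = 2
Without intervention: Z_3 = |Z_2 - Z_1|  [with Z_2=1, Z_1=0]  = 1; Z_4 = 3*Z_1 + 2  [with Z_1=0]  = 2; Z_5 = -3*Z_4 - 2*Z_3 - 5  [with Z_4=2, Z_3=1]  = -13.
Change = 2 − (-13) = 15.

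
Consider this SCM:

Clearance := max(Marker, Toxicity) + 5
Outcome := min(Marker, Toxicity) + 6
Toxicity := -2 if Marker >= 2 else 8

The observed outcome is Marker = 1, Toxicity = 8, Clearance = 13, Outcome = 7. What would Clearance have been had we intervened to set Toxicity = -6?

6

The intervention breaks the incoming arrows to Toxicity: Toxicity := -2 if Marker >= 2 else 8 no longer applies, and Toxicity = -6.
Clearance = max(Marker, Toxicity) + 5  [with Marker=1, Toxicity=-6]  = 6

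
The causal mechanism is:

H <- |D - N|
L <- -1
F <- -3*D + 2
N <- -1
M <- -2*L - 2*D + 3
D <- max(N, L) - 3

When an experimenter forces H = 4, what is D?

Under do(H=4), the mechanism H <- |D - N| is discarded; H is fixed at 4.
Since D is not a descendant of the intervened variable, it is unaffected.
D = max(N, L) - 3  [with N=-1, L=-1]  = -4

-4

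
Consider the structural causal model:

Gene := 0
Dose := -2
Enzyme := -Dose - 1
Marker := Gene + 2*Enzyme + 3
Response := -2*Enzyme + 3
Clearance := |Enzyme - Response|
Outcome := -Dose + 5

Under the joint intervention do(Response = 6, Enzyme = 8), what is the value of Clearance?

The joint intervention fixes Response = 6, Enzyme = 8, removing each variable's own equation.
Clearance = |Enzyme - Response|  [with Enzyme=8, Response=6]  = 2

2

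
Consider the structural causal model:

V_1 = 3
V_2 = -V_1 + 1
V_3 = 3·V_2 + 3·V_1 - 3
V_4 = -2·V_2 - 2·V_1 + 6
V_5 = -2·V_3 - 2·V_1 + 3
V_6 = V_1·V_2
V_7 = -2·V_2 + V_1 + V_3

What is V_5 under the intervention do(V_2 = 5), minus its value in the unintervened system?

do(V_2=5) replaces the equation V_2 = -V_1 + 1 with the constant V_2 = 5.
V_3 = 3·V_2 + 3·V_1 - 3  [with V_2=5, V_1=3]  = 21
V_5 = -2·V_3 - 2·V_1 + 3  [with V_3=21, V_1=3]  = -45
Without intervention: V_2 = -V_1 + 1  [with V_1=3]  = -2; V_3 = 3·V_2 + 3·V_1 - 3  [with V_2=-2, V_1=3]  = 0; V_5 = -2·V_3 - 2·V_1 + 3  [with V_3=0, V_1=3]  = -3.
Change = -45 − (-3) = -42.

-42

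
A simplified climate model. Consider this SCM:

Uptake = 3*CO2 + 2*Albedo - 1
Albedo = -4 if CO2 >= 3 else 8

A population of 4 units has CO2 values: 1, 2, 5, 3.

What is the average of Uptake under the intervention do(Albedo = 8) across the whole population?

23.25

do(Albedo=8) breaks Albedo's dependence on CO2. With Albedo=8 fixed, Uptake across the units is 18, 21, 30, 24, mean 23.25.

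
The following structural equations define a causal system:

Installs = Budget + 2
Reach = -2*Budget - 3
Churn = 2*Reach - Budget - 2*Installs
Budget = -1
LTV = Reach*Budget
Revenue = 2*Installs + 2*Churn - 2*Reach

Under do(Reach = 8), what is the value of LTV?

Under do(Reach=8), the mechanism Reach = -2*Budget - 3 is discarded; Reach is fixed at 8.
LTV = Reach*Budget  [with Reach=8, Budget=-1]  = -8

-8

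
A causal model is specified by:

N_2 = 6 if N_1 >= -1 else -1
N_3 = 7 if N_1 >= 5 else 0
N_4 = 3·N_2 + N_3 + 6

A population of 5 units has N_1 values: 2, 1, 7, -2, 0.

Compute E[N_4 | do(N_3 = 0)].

do(N_3=0) breaks N_3's dependence on N_1. With N_3=0 fixed, N_4 across the units is 24, 24, 24, 3, 24, mean 19.8.

19.8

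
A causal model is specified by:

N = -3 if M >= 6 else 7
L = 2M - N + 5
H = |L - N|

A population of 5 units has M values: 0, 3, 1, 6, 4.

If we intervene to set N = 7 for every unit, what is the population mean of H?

4.6

The intervention sets N=7 in all 5 units regardless of M. Recomputing H per unit gives 9, 3, 7, 3, 1; average 4.6.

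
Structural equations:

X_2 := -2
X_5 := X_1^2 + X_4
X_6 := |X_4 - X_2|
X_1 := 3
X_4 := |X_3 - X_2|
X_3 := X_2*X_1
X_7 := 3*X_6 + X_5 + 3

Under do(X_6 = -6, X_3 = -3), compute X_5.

Under do(X_6 = -6, X_3 = -3), each intervened variable's structural equation is replaced by its fixed value.
X_4 = |X_3 - X_2|  [with X_3=-3, X_2=-2]  = 1
X_5 = X_1^2 + X_4  [with X_1=3, X_4=1]  = 10

10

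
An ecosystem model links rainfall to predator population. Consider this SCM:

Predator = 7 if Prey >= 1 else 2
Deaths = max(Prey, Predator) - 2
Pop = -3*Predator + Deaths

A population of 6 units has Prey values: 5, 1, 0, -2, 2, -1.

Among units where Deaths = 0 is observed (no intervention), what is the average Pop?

-6

Observing Deaths=0 restricts to units where Deaths's equation naturally yields 0: Prey ∈ {0, -2, -1}. In that subpopulation Pop = -6, -6, -6, mean -6.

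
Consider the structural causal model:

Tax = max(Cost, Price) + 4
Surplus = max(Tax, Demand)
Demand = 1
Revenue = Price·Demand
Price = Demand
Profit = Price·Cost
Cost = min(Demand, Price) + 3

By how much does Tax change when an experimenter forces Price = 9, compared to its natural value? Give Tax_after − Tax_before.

do(Price=9) replaces the equation Price = Demand with the constant Price = 9.
Cost = min(Demand, Price) + 3  [with Demand=1, Price=9]  = 4
Tax = max(Cost, Price) + 4  [with Cost=4, Price=9]  = 13
Without intervention: Price = Demand  [with Demand=1]  = 1; Cost = min(Demand, Price) + 3  [with Demand=1, Price=1]  = 4; Tax = max(Cost, Price) + 4  [with Cost=4, Price=1]  = 8.
Change = 13 − 8 = 5.

5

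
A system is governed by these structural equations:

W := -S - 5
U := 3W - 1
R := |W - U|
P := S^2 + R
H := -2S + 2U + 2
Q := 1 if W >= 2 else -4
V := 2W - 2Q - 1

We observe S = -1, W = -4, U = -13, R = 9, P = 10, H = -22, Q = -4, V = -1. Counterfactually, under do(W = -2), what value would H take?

Under do(W=-2), the mechanism W := -S - 5 is discarded; W is fixed at -2.
U = 3W - 1  [with W=-2]  = -7
H = -2S + 2U + 2  [with S=-1, U=-7]  = -10

-10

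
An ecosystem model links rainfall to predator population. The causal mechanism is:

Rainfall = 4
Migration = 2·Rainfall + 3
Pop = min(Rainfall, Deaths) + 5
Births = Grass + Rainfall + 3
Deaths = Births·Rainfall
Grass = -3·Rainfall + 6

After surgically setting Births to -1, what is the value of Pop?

The intervention breaks the incoming arrows to Births: Births = Grass + Rainfall + 3 no longer applies, and Births = -1.
Deaths = Births·Rainfall  [with Births=-1, Rainfall=4]  = -4
Pop = min(Rainfall, Deaths) + 5  [with Rainfall=4, Deaths=-4]  = 1

1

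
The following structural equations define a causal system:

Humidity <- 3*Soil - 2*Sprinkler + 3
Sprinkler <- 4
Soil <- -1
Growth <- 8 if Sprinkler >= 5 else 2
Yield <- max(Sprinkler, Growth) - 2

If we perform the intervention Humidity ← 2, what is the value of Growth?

Under do(Humidity=2), the mechanism Humidity <- 3*Soil - 2*Sprinkler + 3 is discarded; Humidity is fixed at 2.
Since Growth is not a descendant of the intervened variable, it is unaffected.
Growth = 8 if Sprinkler >= 5 else 2  [with Sprinkler=4]  = 2

2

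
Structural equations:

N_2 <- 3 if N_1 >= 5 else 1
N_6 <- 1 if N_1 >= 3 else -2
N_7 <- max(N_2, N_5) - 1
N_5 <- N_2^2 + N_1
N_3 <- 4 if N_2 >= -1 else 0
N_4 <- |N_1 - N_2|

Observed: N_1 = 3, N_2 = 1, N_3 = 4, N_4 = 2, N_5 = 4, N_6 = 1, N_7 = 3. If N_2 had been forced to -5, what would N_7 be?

27

Under do(N_2=-5), the mechanism N_2 <- 3 if N_1 >= 5 else 1 is discarded; N_2 is fixed at -5.
N_5 = N_2^2 + N_1  [with N_2=-5, N_1=3]  = 28
N_7 = max(N_2, N_5) - 1  [with N_2=-5, N_5=28]  = 27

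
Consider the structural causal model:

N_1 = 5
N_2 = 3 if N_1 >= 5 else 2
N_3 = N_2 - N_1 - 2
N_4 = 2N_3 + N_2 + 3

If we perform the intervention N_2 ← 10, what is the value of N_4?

Under do(N_2=10), the mechanism N_2 = 3 if N_1 >= 5 else 2 is discarded; N_2 is fixed at 10.
N_3 = N_2 - N_1 - 2  [with N_2=10, N_1=5]  = 3
N_4 = 2N_3 + N_2 + 3  [with N_3=3, N_2=10]  = 19

19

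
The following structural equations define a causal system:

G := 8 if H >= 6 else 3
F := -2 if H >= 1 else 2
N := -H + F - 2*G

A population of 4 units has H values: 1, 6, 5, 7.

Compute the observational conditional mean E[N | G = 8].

-24.5

Observing G=8 restricts to units where G's equation naturally yields 8: H ∈ {6, 7}. In that subpopulation N = -24, -25, mean -24.5.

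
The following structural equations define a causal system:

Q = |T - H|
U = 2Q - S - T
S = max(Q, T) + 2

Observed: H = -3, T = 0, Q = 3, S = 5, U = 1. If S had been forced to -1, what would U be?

Intervening sets S = -1 and removes its equation (S = max(Q, T) + 2).
Q = |T - H|  [with T=0, H=-3]  = 3
U = 2Q - S - T  [with Q=3, S=-1, T=0]  = 7

7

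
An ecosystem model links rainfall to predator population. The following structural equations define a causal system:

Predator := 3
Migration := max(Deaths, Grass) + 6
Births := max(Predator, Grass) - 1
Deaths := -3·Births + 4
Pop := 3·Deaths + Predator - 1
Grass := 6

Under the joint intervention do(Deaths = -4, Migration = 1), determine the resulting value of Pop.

-10

The joint intervention fixes Deaths = -4, Migration = 1, removing each variable's own equation.
Pop = 3·Deaths + Predator - 1  [with Deaths=-4, Predator=3]  = -10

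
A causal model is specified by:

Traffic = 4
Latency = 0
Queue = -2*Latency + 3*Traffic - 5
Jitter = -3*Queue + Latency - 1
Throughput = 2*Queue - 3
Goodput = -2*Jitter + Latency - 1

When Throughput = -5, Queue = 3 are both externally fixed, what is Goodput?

The joint intervention fixes Throughput = -5, Queue = 3, removing each variable's own equation.
Jitter = -3*Queue + Latency - 1  [with Queue=3, Latency=0]  = -10
Goodput = -2*Jitter + Latency - 1  [with Jitter=-10, Latency=0]  = 19

19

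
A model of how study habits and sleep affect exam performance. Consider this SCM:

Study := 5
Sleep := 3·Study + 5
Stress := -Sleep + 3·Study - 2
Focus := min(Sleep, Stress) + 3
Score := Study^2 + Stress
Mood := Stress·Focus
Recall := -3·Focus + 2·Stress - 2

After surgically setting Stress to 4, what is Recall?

-15

The intervention breaks the incoming arrows to Stress: Stress := -Sleep + 3·Study - 2 no longer applies, and Stress = 4.
Sleep = 3·Study + 5  [with Study=5]  = 20
Focus = min(Sleep, Stress) + 3  [with Sleep=20, Stress=4]  = 7
Recall = -3·Focus + 2·Stress - 2  [with Focus=7, Stress=4]  = -15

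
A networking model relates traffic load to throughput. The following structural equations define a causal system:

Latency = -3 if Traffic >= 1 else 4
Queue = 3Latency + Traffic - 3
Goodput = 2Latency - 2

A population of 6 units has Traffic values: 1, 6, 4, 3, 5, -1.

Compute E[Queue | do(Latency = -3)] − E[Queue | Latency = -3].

-0.8

The intervention sets Latency=-3 in all 6 units regardless of Traffic. Recomputing Queue per unit gives -11, -6, -8, -9, -7, -13; average -9.
Conditioning on Latency=-3 selects the 5 unit(s) with Traffic ∈ {1, 6, 4, 3, 5}. Their Queue values: -11, -6, -8, -9, -7. Mean = -8.2.
Difference = -9 − (-8.2) = -0.8.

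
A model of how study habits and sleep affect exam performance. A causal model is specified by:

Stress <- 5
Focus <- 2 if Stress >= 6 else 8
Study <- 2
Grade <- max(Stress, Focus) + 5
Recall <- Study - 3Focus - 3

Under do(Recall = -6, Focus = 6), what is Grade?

The joint intervention fixes Recall = -6, Focus = 6, removing each variable's own equation.
Grade = max(Stress, Focus) + 5  [with Stress=5, Focus=6]  = 11

11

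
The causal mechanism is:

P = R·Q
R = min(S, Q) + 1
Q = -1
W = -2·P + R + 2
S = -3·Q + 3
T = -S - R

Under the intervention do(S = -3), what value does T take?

5

do(S=-3) replaces the equation S = -3·Q + 3 with the constant S = -3.
R = min(S, Q) + 1  [with S=-3, Q=-1]  = -2
T = -S - R  [with S=-3, R=-2]  = 5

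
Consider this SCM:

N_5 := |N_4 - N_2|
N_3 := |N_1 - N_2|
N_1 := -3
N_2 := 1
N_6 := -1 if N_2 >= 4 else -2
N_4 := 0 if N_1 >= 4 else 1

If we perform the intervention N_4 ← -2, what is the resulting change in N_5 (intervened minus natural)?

3

Intervening sets N_4 = -2 and removes its equation (N_4 := 0 if N_1 >= 4 else 1).
N_5 = |N_4 - N_2|  [with N_4=-2, N_2=1]  = 3
Without intervention: N_4 = 0 if N_1 >= 4 else 1  [with N_1=-3]  = 1; N_5 = |N_4 - N_2|  [with N_4=1, N_2=1]  = 0.
Change = 3 − 0 = 3.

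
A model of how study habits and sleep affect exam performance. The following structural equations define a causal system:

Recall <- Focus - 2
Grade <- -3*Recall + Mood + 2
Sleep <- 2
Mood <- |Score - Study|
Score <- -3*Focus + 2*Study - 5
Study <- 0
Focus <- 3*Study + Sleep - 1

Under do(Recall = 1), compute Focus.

do(Recall=1) replaces the equation Recall <- Focus - 2 with the constant Recall = 1.
Focus is not downstream of the intervention, so its value is determined by the original equations.
Focus = 3*Study + Sleep - 1  [with Study=0, Sleep=2]  = 1

1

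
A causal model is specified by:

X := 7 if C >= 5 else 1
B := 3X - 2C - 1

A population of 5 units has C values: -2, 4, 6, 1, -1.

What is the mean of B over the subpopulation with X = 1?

E[B|X=1] averages over only the 4 units with X=1 (C = -2, 4, 1, -1): B = 6, -6, 0, 4, mean 1.

1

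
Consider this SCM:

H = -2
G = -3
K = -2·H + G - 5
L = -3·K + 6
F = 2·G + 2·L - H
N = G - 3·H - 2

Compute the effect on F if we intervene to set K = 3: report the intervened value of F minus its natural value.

-42

do(K=3) replaces the equation K = -2·H + G - 5 with the constant K = 3.
L = -3·K + 6  [with K=3]  = -3
F = 2·G + 2·L - H  [with G=-3, L=-3, H=-2]  = -10
Without intervention: K = -2·H + G - 5  [with H=-2, G=-3]  = -4; L = -3·K + 6  [with K=-4]  = 18; F = 2·G + 2·L - H  [with G=-3, L=18, H=-2]  = 32.
Change = -10 − 32 = -42.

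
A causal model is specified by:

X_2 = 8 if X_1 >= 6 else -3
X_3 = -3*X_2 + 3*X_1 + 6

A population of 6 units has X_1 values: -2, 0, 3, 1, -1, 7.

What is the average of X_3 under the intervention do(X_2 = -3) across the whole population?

19

do(X_2=-3) breaks X_2's dependence on X_1. With X_2=-3 fixed, X_3 across the units is 9, 15, 24, 18, 12, 36, mean 19.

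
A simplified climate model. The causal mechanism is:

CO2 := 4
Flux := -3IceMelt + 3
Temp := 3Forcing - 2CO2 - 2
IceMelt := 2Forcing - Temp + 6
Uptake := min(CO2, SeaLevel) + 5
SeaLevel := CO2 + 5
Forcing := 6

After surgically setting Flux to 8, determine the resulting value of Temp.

do(Flux=8) replaces the equation Flux := -3IceMelt + 3 with the constant Flux = 8.
Temp is not downstream of the intervention, so its value is determined by the original equations.
Temp = 3Forcing - 2CO2 - 2  [with Forcing=6, CO2=4]  = 8

8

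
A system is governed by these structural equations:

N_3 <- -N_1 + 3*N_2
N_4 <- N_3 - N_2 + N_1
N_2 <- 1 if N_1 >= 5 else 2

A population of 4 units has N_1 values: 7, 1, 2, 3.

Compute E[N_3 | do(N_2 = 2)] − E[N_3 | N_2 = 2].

Under do(N_2=2), N_2's equation is replaced by N_2=2 for every unit. Per-unit N_3: -1, 5, 4, 3. Mean = 2.75.
E[N_3|N_2=2] averages over only the 3 units with N_2=2 (N_1 = 1, 2, 3): N_3 = 5, 4, 3, mean 4.
Difference = 2.75 − 4 = -1.25.

-1.25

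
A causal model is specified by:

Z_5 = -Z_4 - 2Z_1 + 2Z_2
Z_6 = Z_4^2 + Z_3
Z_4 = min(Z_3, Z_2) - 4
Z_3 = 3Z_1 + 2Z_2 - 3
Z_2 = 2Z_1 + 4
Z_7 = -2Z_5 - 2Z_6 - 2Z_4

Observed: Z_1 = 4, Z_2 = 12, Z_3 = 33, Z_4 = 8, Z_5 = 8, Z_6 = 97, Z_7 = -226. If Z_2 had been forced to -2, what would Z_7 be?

-58

Under do(Z_2=-2), the mechanism Z_2 = 2Z_1 + 4 is discarded; Z_2 is fixed at -2.
Z_3 = 3Z_1 + 2Z_2 - 3  [with Z_1=4, Z_2=-2]  = 5
Z_4 = min(Z_3, Z_2) - 4  [with Z_3=5, Z_2=-2]  = -6
Z_5 = -Z_4 - 2Z_1 + 2Z_2  [with Z_4=-6, Z_1=4, Z_2=-2]  = -6
Z_6 = Z_4^2 + Z_3  [with Z_4=-6, Z_3=5]  = 41
Z_7 = -2Z_5 - 2Z_6 - 2Z_4  [with Z_5=-6, Z_6=41, Z_4=-6]  = -58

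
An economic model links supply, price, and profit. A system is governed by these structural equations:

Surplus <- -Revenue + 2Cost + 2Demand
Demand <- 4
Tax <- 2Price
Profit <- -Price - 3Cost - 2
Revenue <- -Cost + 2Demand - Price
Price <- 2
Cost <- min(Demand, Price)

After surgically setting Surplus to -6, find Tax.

The intervention breaks the incoming arrows to Surplus: Surplus <- -Revenue + 2Cost + 2Demand no longer applies, and Surplus = -6.
Tax is not downstream of the intervention, so its value is determined by the original equations.
Tax = 2Price  [with Price=2]  = 4

4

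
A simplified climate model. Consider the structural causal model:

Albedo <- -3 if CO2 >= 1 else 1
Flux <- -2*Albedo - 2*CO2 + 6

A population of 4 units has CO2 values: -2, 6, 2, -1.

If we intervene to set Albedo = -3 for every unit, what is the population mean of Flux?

do(Albedo=-3) breaks Albedo's dependence on CO2. With Albedo=-3 fixed, Flux across the units is 16, 0, 8, 14, mean 9.5.

9.5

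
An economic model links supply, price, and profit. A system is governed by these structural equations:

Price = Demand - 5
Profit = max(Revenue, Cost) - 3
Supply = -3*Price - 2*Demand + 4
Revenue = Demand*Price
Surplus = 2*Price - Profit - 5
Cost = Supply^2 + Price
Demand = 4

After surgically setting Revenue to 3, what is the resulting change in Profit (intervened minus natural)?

3

The intervention breaks the incoming arrows to Revenue: Revenue = Demand*Price no longer applies, and Revenue = 3.
Price = Demand - 5  [with Demand=4]  = -1
Supply = -3*Price - 2*Demand + 4  [with Price=-1, Demand=4]  = -1
Cost = Supply^2 + Price  [with Supply=-1, Price=-1]  = 0
Profit = max(Revenue, Cost) - 3  [with Revenue=3, Cost=0]  = 0
Without intervention: Price = Demand - 5  [with Demand=4]  = -1; Supply = -3*Price - 2*Demand + 4  [with Price=-1, Demand=4]  = -1; Cost = Supply^2 + Price  [with Supply=-1, Price=-1]  = 0; Revenue = Demand*Price  [with Demand=4, Price=-1]  = -4; Profit = max(Revenue, Cost) - 3  [with Revenue=-4, Cost=0]  = -3.
Change = 0 − (-3) = 3.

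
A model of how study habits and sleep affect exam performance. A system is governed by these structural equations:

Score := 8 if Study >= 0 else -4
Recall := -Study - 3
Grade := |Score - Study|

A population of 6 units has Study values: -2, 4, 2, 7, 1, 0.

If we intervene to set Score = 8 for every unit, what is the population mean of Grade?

6

The intervention sets Score=8 in all 6 units regardless of Study. Recomputing Grade per unit gives 10, 4, 6, 1, 7, 8; average 6.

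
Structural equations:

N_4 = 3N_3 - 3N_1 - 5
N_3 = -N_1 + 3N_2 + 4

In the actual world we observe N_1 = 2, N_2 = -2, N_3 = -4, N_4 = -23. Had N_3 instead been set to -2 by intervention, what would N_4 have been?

-17

The intervention breaks the incoming arrows to N_3: N_3 = -N_1 + 3N_2 + 4 no longer applies, and N_3 = -2.
N_4 = 3N_3 - 3N_1 - 5  [with N_3=-2, N_1=2]  = -17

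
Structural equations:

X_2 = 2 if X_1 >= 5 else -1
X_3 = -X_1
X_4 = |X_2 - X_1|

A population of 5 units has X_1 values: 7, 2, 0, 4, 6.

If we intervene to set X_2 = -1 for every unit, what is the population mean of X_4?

The intervention sets X_2=-1 in all 5 units regardless of X_1. Recomputing X_4 per unit gives 8, 3, 1, 5, 7; average 4.8.

4.8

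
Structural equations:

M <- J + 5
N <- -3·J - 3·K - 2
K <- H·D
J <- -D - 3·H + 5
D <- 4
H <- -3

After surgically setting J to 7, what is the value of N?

Intervening sets J = 7 and removes its equation (J <- -D - 3·H + 5).
K = H·D  [with H=-3, D=4]  = -12
N = -3·J - 3·K - 2  [with J=7, K=-12]  = 13

13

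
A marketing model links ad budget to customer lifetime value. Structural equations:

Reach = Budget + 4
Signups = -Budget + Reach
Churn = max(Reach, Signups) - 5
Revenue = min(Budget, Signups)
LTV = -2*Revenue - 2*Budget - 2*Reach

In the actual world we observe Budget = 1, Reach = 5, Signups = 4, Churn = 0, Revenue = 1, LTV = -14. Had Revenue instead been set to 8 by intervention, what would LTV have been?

The intervention breaks the incoming arrows to Revenue: Revenue = min(Budget, Signups) no longer applies, and Revenue = 8.
Reach = Budget + 4  [with Budget=1]  = 5
LTV = -2*Revenue - 2*Budget - 2*Reach  [with Revenue=8, Budget=1, Reach=5]  = -28

-28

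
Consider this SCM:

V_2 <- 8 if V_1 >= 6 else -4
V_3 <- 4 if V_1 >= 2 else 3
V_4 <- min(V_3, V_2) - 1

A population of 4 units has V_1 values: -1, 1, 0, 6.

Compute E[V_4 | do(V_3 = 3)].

Every unit gets V_3=3 under the intervention. V_4 values become -5, -5, -5, 2; E[V_4|do(V_3=3)] = -3.25.

-3.25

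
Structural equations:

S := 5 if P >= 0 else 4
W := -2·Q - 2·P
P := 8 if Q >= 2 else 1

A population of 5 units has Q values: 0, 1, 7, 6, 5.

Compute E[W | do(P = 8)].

Under do(P=8), P's equation is replaced by P=8 for every unit. Per-unit W: -16, -18, -30, -28, -26. Mean = -23.6.

-23.6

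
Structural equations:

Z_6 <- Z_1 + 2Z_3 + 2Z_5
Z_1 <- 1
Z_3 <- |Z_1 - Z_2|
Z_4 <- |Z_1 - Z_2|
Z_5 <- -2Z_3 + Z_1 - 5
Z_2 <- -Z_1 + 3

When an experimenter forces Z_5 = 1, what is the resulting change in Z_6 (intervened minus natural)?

The intervention breaks the incoming arrows to Z_5: Z_5 <- -2Z_3 + Z_1 - 5 no longer applies, and Z_5 = 1.
Z_2 = -Z_1 + 3  [with Z_1=1]  = 2
Z_3 = |Z_1 - Z_2|  [with Z_1=1, Z_2=2]  = 1
Z_6 = Z_1 + 2Z_3 + 2Z_5  [with Z_1=1, Z_3=1, Z_5=1]  = 5
Without intervention: Z_2 = -Z_1 + 3  [with Z_1=1]  = 2; Z_3 = |Z_1 - Z_2|  [with Z_1=1, Z_2=2]  = 1; Z_5 = -2Z_3 + Z_1 - 5  [with Z_3=1, Z_1=1]  = -6; Z_6 = Z_1 + 2Z_3 + 2Z_5  [with Z_1=1, Z_3=1, Z_5=-6]  = -9.
Change = 5 − (-9) = 14.

14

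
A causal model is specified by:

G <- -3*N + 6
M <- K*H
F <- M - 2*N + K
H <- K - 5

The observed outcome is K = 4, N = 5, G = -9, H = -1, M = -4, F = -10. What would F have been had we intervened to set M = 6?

The intervention breaks the incoming arrows to M: M <- K*H no longer applies, and M = 6.
F = M - 2*N + K  [with M=6, N=5, K=4]  = 0

0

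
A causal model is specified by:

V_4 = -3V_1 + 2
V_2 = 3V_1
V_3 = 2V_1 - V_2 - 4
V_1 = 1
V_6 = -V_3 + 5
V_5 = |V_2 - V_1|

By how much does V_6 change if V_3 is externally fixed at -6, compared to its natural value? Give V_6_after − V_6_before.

1

The intervention breaks the incoming arrows to V_3: V_3 = 2V_1 - V_2 - 4 no longer applies, and V_3 = -6.
V_6 = -V_3 + 5  [with V_3=-6]  = 11
Without intervention: V_2 = 3V_1  [with V_1=1]  = 3; V_3 = 2V_1 - V_2 - 4  [with V_1=1, V_2=3]  = -5; V_6 = -V_3 + 5  [with V_3=-5]  = 10.
Change = 11 − 10 = 1.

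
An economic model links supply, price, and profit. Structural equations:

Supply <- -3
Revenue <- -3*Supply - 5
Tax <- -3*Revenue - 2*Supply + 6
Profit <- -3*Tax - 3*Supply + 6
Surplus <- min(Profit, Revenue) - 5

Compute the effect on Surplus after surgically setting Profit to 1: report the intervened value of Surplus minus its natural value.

-3

Intervening sets Profit = 1 and removes its equation (Profit <- -3*Tax - 3*Supply + 6).
Revenue = -3*Supply - 5  [with Supply=-3]  = 4
Surplus = min(Profit, Revenue) - 5  [with Profit=1, Revenue=4]  = -4
Without intervention: Revenue = -3*Supply - 5  [with Supply=-3]  = 4; Tax = -3*Revenue - 2*Supply + 6  [with Revenue=4, Supply=-3]  = 0; Profit = -3*Tax - 3*Supply + 6  [with Tax=0, Supply=-3]  = 15; Surplus = min(Profit, Revenue) - 5  [with Profit=15, Revenue=4]  = -1.
Change = -4 − (-1) = -3.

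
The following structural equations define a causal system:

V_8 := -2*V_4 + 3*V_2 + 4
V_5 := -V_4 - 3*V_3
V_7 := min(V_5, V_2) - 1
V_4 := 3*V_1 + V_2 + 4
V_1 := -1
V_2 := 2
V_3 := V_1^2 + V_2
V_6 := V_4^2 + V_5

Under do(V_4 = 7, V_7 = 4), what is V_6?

33

The joint intervention fixes V_4 = 7, V_7 = 4, removing each variable's own equation.
V_3 = V_1^2 + V_2  [with V_1=-1, V_2=2]  = 3
V_5 = -V_4 - 3*V_3  [with V_4=7, V_3=3]  = -16
V_6 = V_4^2 + V_5  [with V_4=7, V_5=-16]  = 33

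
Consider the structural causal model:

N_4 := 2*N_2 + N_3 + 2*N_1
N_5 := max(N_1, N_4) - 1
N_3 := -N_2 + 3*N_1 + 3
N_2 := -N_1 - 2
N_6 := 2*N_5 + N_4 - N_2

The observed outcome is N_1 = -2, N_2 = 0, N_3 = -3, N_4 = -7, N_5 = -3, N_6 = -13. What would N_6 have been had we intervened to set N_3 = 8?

The intervention breaks the incoming arrows to N_3: N_3 := -N_2 + 3*N_1 + 3 no longer applies, and N_3 = 8.
N_2 = -N_1 - 2  [with N_1=-2]  = 0
N_4 = 2*N_2 + N_3 + 2*N_1  [with N_2=0, N_3=8, N_1=-2]  = 4
N_5 = max(N_1, N_4) - 1  [with N_1=-2, N_4=4]  = 3
N_6 = 2*N_5 + N_4 - N_2  [with N_5=3, N_4=4, N_2=0]  = 10

10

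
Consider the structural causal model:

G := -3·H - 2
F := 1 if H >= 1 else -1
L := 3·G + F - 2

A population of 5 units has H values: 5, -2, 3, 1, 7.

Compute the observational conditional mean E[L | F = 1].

E[L|F=1] averages over only the 4 units with F=1 (H = 5, 3, 1, 7): L = -52, -34, -16, -70, mean -43.

-43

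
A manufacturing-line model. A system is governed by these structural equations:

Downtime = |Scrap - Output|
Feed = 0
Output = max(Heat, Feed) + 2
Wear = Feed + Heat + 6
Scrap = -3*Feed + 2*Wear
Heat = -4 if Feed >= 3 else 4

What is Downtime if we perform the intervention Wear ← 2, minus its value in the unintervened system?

-12

The intervention breaks the incoming arrows to Wear: Wear = Feed + Heat + 6 no longer applies, and Wear = 2.
Heat = -4 if Feed >= 3 else 4  [with Feed=0]  = 4
Scrap = -3*Feed + 2*Wear  [with Feed=0, Wear=2]  = 4
Output = max(Heat, Feed) + 2  [with Heat=4, Feed=0]  = 6
Downtime = |Scrap - Output|  [with Scrap=4, Output=6]  = 2
Without intervention: Heat = -4 if Feed >= 3 else 4  [with Feed=0]  = 4; Wear = Feed + Heat + 6  [with Feed=0, Heat=4]  = 10; Scrap = -3*Feed + 2*Wear  [with Feed=0, Wear=10]  = 20; Output = max(Heat, Feed) + 2  [with Heat=4, Feed=0]  = 6; Downtime = |Scrap - Output|  [with Scrap=20, Output=6]  = 14.
Change = 2 − 14 = -12.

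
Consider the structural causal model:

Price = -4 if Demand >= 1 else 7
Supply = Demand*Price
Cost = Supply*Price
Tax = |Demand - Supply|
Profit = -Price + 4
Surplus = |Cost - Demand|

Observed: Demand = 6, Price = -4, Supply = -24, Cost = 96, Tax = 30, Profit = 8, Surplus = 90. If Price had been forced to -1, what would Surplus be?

Under do(Price=-1), the mechanism Price = -4 if Demand >= 1 else 7 is discarded; Price is fixed at -1.
Supply = Demand*Price  [with Demand=6, Price=-1]  = -6
Cost = Supply*Price  [with Supply=-6, Price=-1]  = 6
Surplus = |Cost - Demand|  [with Cost=6, Demand=6]  = 0

0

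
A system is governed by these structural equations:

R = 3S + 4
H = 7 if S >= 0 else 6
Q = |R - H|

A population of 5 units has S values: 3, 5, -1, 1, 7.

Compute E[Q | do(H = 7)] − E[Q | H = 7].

-0.6

do(H=7) breaks H's dependence on S. With H=7 fixed, Q across the units is 6, 12, 6, 0, 18, mean 8.4.
Conditioning on H=7 selects the 4 unit(s) with S ∈ {3, 5, 1, 7}. Their Q values: 6, 12, 0, 18. Mean = 9.
Difference = 8.4 − 9 = -0.6.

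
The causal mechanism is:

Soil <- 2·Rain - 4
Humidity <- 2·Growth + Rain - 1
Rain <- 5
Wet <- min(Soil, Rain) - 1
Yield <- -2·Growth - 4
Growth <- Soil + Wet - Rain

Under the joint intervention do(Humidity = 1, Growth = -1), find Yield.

Setting Humidity = 1, Growth = -1 by intervention discards those variables' equations.
Yield = -2·Growth - 4  [with Growth=-1]  = -2

-2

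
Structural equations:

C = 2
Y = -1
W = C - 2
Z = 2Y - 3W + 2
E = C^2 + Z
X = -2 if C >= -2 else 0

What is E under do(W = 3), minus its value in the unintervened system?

do(W=3) replaces the equation W = C - 2 with the constant W = 3.
Z = 2Y - 3W + 2  [with Y=-1, W=3]  = -9
E = C^2 + Z  [with C=2, Z=-9]  = -5
Without intervention: W = C - 2  [with C=2]  = 0; Z = 2Y - 3W + 2  [with Y=-1, W=0]  = 0; E = C^2 + Z  [with C=2, Z=0]  = 4.
Change = -5 − 4 = -9.

-9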